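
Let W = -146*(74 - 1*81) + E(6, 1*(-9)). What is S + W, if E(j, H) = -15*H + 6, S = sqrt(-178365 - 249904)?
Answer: 1163 + I*sqrt(428269) ≈ 1163.0 + 654.42*I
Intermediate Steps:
S = I*sqrt(428269) (S = sqrt(-428269) = I*sqrt(428269) ≈ 654.42*I)
E(j, H) = 6 - 15*H
W = 1163 (W = -146*(74 - 1*81) + (6 - 15*(-9)) = -146*(74 - 81) + (6 - 15*(-9)) = -146*(-7) + (6 + 135) = 1022 + 141 = 1163)
S + W = I*sqrt(428269) + 1163 = 1163 + I*sqrt(428269)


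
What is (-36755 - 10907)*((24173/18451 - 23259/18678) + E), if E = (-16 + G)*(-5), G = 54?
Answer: 519968003829795/57437963 ≈ 9.0527e+6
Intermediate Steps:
E = -190 (E = (-16 + 54)*(-5) = 38*(-5) = -190)
(-36755 - 10907)*((24173/18451 - 23259/18678) + E) = (-36755 - 10907)*((24173/18451 - 23259/18678) - 190) = -47662*((24173*(1/18451) - 23259*1/18678) - 190) = -47662*((24173/18451 - 7753/6226) - 190) = -47662*(7450495/114875926 - 190) = -47662*(-21818975445/114875926) = 519968003829795/57437963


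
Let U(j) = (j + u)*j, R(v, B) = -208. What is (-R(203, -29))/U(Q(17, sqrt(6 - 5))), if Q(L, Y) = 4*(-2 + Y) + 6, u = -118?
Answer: -26/29 ≈ -0.89655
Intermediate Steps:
Q(L, Y) = -2 + 4*Y (Q(L, Y) = (-8 + 4*Y) + 6 = -2 + 4*Y)
U(j) = j*(-118 + j) (U(j) = (j - 118)*j = (-118 + j)*j = j*(-118 + j))
(-R(203, -29))/U(Q(17, sqrt(6 - 5))) = (-1*(-208))/(((-2 + 4*sqrt(6 - 5))*(-118 + (-2 + 4*sqrt(6 - 5))))) = 208/(((-2 + 4*sqrt(1))*(-118 + (-2 + 4*sqrt(1))))) = 208/(((-2 + 4*1)*(-118 + (-2 + 4*1)))) = 208/(((-2 + 4)*(-118 + (-2 + 4)))) = 208/((2*(-118 + 2))) = 208/((2*(-116))) = 208/(-232) = 208*(-1/232) = -26/29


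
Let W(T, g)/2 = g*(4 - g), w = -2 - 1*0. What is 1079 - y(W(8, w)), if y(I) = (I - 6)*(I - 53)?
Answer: -1231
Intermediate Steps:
w = -2 (w = -2 + 0 = -2)
W(T, g) = 2*g*(4 - g) (W(T, g) = 2*(g*(4 - g)) = 2*g*(4 - g))
y(I) = (-53 + I)*(-6 + I) (y(I) = (-6 + I)*(-53 + I) = (-53 + I)*(-6 + I))
1079 - y(W(8, w)) = 1079 - (318 + (2*(-2)*(4 - 1*(-2)))² - 118*(-2)*(4 - 1*(-2))) = 1079 - (318 + (2*(-2)*(4 + 2))² - 118*(-2)*(4 + 2)) = 1079 - (318 + (2*(-2)*6)² - 118*(-2)*6) = 1079 - (318 + (-24)² - 59*(-24)) = 1079 - (318 + 576 + 1416) = 1079 - 1*2310 = 1079 - 2310 = -1231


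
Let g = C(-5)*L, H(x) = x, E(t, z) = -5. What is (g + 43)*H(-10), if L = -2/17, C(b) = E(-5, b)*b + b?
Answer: -6910/17 ≈ -406.47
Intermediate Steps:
C(b) = -4*b (C(b) = -5*b + b = -4*b)
L = -2/17 (L = -2*1/17 = -2/17 ≈ -0.11765)
g = -40/17 (g = -4*(-5)*(-2/17) = 20*(-2/17) = -40/17 ≈ -2.3529)
(g + 43)*H(-10) = (-40/17 + 43)*(-10) = (691/17)*(-10) = -6910/17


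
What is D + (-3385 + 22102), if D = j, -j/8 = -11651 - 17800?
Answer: 254325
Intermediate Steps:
j = 235608 (j = -8*(-11651 - 17800) = -8*(-29451) = 235608)
D = 235608
D + (-3385 + 22102) = 235608 + (-3385 + 22102) = 235608 + 18717 = 254325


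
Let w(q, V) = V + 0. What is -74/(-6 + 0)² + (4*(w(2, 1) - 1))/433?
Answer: -37/18 ≈ -2.0556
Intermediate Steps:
w(q, V) = V
-74/(-6 + 0)² + (4*(w(2, 1) - 1))/433 = -74/(-6 + 0)² + (4*(1 - 1))/433 = -74/((-6)²) + (4*0)*(1/433) = -74/36 + 0*(1/433) = -74*1/36 + 0 = -37/18 + 0 = -37/18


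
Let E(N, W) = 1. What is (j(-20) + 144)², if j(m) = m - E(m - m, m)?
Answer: 15129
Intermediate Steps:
j(m) = -1 + m (j(m) = m - 1*1 = m - 1 = -1 + m)
(j(-20) + 144)² = ((-1 - 20) + 144)² = (-21 + 144)² = 123² = 15129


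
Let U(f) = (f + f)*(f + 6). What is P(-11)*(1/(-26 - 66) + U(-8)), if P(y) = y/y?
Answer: 2943/92 ≈ 31.989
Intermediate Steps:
P(y) = 1
U(f) = 2*f*(6 + f) (U(f) = (2*f)*(6 + f) = 2*f*(6 + f))
P(-11)*(1/(-26 - 66) + U(-8)) = 1*(1/(-26 - 66) + 2*(-8)*(6 - 8)) = 1*(1/(-92) + 2*(-8)*(-2)) = 1*(-1/92 + 32) = 1*(2943/92) = 2943/92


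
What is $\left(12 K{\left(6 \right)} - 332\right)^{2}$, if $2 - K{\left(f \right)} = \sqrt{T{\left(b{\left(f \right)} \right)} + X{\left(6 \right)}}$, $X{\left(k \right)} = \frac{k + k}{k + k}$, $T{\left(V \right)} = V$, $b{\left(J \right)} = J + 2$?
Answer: $118336$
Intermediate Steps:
$b{\left(J \right)} = 2 + J$
$X{\left(k \right)} = 1$ ($X{\left(k \right)} = \frac{2 k}{2 k} = 2 k \frac{1}{2 k} = 1$)
$K{\left(f \right)} = 2 - \sqrt{3 + f}$ ($K{\left(f \right)} = 2 - \sqrt{\left(2 + f\right) + 1} = 2 - \sqrt{3 + f}$)
$\left(12 K{\left(6 \right)} - 332\right)^{2} = \left(12 \left(2 - \sqrt{3 + 6}\right) - 332\right)^{2} = \left(12 \left(2 - \sqrt{9}\right) - 332\right)^{2} = \left(12 \left(2 - 3\right) - 332\right)^{2} = \left(12 \left(-1\right) - 332\right)^{2} = \left(-12 - 332\right)^{2} = \left(-344\right)^{2} = 118336$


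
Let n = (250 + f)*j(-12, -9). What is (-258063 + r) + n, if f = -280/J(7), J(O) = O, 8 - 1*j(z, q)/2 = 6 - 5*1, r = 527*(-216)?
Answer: -368955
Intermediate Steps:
r = -113832
j(z, q) = 14 (j(z, q) = 16 - 2*(6 - 5*1) = 16 - 2*(6 - 5) = 16 - 2*1 = 16 - 2 = 14)
f = -40 (f = -280/7 = -280*⅐ = -40)
n = 2940 (n = (250 - 40)*14 = 210*14 = 2940)
(-258063 + r) + n = (-258063 - 113832) + 2940 = -371895 + 2940 = -368955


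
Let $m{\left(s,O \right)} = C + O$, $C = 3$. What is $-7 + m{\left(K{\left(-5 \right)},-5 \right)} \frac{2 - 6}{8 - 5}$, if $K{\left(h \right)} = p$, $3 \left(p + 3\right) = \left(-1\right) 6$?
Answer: $- \frac{13}{3} \approx -4.3333$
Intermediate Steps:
$p = -5$ ($p = -3 + \frac{\left(-1\right) 6}{3} = -3 + \frac{1}{3} \left(-6\right) = -3 - 2 = -5$)
$K{\left(h \right)} = -5$
$m{\left(s,O \right)} = 3 + O$
$-7 + m{\left(K{\left(-5 \right)},-5 \right)} \frac{2 - 6}{8 - 5} = -7 + \left(3 - 5\right) \frac{2 - 6}{8 - 5} = -7 - 2 \left(- \frac{4}{3}\right) = -7 - 2 \left(\left(-4\right) \frac{1}{3}\right) = -7 - - \frac{8}{3} = -7 + \frac{8}{3} = - \frac{13}{3}$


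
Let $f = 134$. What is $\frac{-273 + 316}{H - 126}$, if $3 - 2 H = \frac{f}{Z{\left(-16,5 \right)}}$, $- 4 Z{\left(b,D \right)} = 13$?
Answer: $- \frac{1118}{2701} \approx -0.41392$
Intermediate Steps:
$Z{\left(b,D \right)} = - \frac{13}{4}$ ($Z{\left(b,D \right)} = \left(- \frac{1}{4}\right) 13 = - \frac{13}{4}$)
$H = \frac{575}{26}$ ($H = \frac{3}{2} - \frac{134 \frac{1}{- \frac{13}{4}}}{2} = \frac{3}{2} - \frac{134 \left(- \frac{4}{13}\right)}{2} = \frac{3}{2} - - \frac{268}{13} = \frac{3}{2} + \frac{268}{13} = \frac{575}{26} \approx 22.115$)
$\frac{-273 + 316}{H - 126} = \frac{-273 + 316}{\frac{575}{26} - 126} = \frac{43}{- \frac{2701}{26}} = 43 \left(- \frac{26}{2701}\right) = - \frac{1118}{2701}$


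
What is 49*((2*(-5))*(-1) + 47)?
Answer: 2793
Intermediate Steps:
49*((2*(-5))*(-1) + 47) = 49*(-10*(-1) + 47) = 49*(10 + 47) = 49*57 = 2793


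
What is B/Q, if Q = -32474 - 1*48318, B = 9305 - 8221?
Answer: -271/20198 ≈ -0.013417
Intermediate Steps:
B = 1084
Q = -80792 (Q = -32474 - 48318 = -80792)
B/Q = 1084/(-80792) = 1084*(-1/80792) = -271/20198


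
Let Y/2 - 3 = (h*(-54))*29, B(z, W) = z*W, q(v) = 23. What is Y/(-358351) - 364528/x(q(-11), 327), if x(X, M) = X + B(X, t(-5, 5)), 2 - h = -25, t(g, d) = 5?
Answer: -65308652162/24726219 ≈ -2641.3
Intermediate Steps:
h = 27 (h = 2 - 1*(-25) = 2 + 25 = 27)
B(z, W) = W*z
x(X, M) = 6*X (x(X, M) = X + 5*X = 6*X)
Y = -84558 (Y = 6 + 2*((27*(-54))*29) = 6 + 2*(-1458*29) = 6 + 2*(-42282) = 6 - 84564 = -84558)
Y/(-358351) - 364528/x(q(-11), 327) = -84558/(-358351) - 364528/(6*23) = -84558*(-1/358351) - 364528/138 = 84558/358351 - 364528*1/138 = 84558/358351 - 182264/69 = -65308652162/24726219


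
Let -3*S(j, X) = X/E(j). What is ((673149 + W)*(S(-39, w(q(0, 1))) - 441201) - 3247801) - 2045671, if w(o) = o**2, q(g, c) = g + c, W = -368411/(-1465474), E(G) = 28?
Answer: -36560574489572963897/123099816 ≈ -2.9700e+11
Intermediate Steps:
W = 368411/1465474 (W = -368411*(-1/1465474) = 368411/1465474 ≈ 0.25139)
q(g, c) = c + g
S(j, X) = -X/84 (S(j, X) = -X/(3*28) = -X/84)
((673149 + W)*(S(-39, w(q(0, 1))) - 441201) - 3247801) - 2045671 = ((673149 + 368411/1465474)*(-(1 + 0)**2/84 - 441201) - 3247801) - 2045671 = (986482726037*(-1/84*1**2 - 441201)/1465474 - 3247801) - 2045671 = (986482726037*(-1/84*1 - 441201)/1465474 - 3247801) - 2045671 = (986482726037*(-1/84 - 441201)/1465474 - 3247801) - 2045671 = ((986482726037/1465474)*(-37060885/84) - 3247801) - 2045671 = (-36559922864143762745/123099816 - 3247801) - 2045671 = -36560322667849267361/123099816 - 2045671 = -36560574489572963897/123099816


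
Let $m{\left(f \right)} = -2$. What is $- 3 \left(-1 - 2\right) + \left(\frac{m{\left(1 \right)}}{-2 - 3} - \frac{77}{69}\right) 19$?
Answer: $- \frac{1588}{345} \approx -4.6029$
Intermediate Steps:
$- 3 \left(-1 - 2\right) + \left(\frac{m{\left(1 \right)}}{-2 - 3} - \frac{77}{69}\right) 19 = - 3 \left(-1 - 2\right) + \left(- \frac{2}{-2 - 3} - \frac{77}{69}\right) 19 = \left(-3\right) \left(-3\right) + \left(- \frac{2}{-2 - 3} - \frac{77}{69}\right) 19 = 9 + \left(- \frac{2}{-5} - \frac{77}{69}\right) 19 = 9 + \left(\left(-2\right) \left(- \frac{1}{5}\right) - \frac{77}{69}\right) 19 = 9 + \left(\frac{2}{5} - \frac{77}{69}\right) 19 = 9 - \frac{4693}{345} = - \frac{1588}{345}$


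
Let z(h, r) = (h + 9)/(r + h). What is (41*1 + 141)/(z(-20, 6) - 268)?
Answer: -2548/3741 ≈ -0.68110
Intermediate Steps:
z(h, r) = (9 + h)/(h + r)
(41*1 + 141)/(z(-20, 6) - 268) = (41*1 + 141)/((9 - 20)/(-20 + 6) - 268) = (41 + 141)/(-11/(-14) - 268) = 182/(-1/14*(-11) - 268) = 182/(11/14 - 268) = 182/(-3741/14) = 182*(-14/3741) = -2548/3741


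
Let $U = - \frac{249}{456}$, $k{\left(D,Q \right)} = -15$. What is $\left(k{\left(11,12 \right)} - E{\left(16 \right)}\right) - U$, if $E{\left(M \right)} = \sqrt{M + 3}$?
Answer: $- \frac{2197}{152} - \sqrt{19} \approx -18.813$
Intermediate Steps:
$E{\left(M \right)} = \sqrt{3 + M}$
$U = - \frac{83}{152}$ ($U = \left(-249\right) \frac{1}{456} = - \frac{83}{152} \approx -0.54605$)
$\left(k{\left(11,12 \right)} - E{\left(16 \right)}\right) - U = \left(-15 - \sqrt{3 + 16}\right) - - \frac{83}{152} = \left(-15 - \sqrt{19}\right) + \frac{83}{152} = - \frac{2197}{152} - \sqrt{19}$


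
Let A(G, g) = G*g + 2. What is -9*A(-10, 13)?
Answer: 1152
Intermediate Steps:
A(G, g) = 2 + G*g
-9*A(-10, 13) = -9*(2 - 10*13) = -9*(2 - 130) = -9*(-128) = 1152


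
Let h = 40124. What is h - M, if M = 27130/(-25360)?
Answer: 101757177/2536 ≈ 40125.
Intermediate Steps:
M = -2713/2536 (M = 27130*(-1/25360) = -2713/2536 ≈ -1.0698)
h - M = 40124 - 1*(-2713/2536) = 40124 + 2713/2536 = 101757177/2536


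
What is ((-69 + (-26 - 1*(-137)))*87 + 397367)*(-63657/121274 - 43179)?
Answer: -2099968002530763/121274 ≈ -1.7316e+10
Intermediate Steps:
((-69 + (-26 - 1*(-137)))*87 + 397367)*(-63657/121274 - 43179) = ((-69 + (-26 + 137))*87 + 397367)*(-63657*1/121274 - 43179) = ((-69 + 111)*87 + 397367)*(-63657/121274 - 43179) = (42*87 + 397367)*(-5236553703/121274) = (3654 + 397367)*(-5236553703/121274) = 401021*(-5236553703/121274) = -2099968002530763/121274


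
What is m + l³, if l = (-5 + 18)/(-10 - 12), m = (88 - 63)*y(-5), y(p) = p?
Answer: -1333197/10648 ≈ -125.21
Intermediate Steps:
m = -125 (m = (88 - 63)*(-5) = 25*(-5) = -125)
l = -13/22 (l = 13/(-22) = 13*(-1/22) = -13/22 ≈ -0.59091)
m + l³ = -125 + (-13/22)³ = -125 - 2197/10648 = -1333197/10648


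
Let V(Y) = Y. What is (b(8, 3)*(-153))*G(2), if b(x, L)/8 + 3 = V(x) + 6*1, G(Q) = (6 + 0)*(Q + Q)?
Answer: -323136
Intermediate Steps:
G(Q) = 12*Q (G(Q) = 6*(2*Q) = 12*Q)
b(x, L) = 24 + 8*x (b(x, L) = -24 + 8*(x + 6*1) = -24 + 8*(x + 6) = -24 + 8*(6 + x) = -24 + (48 + 8*x) = 24 + 8*x)
(b(8, 3)*(-153))*G(2) = ((24 + 8*8)*(-153))*(12*2) = ((24 + 64)*(-153))*24 = (88*(-153))*24 = -13464*24 = -323136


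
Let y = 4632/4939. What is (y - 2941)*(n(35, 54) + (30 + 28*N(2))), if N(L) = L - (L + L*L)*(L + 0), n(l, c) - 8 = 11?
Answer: 304940307/449 ≈ 6.7915e+5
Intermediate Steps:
n(l, c) = 19 (n(l, c) = 8 + 11 = 19)
y = 4632/4939 (y = 4632*(1/4939) = 4632/4939 ≈ 0.93784)
N(L) = L - L*(L + L**2) (N(L) = L - (L + L**2)*L = L - L*(L + L**2))
(y - 2941)*(n(35, 54) + (30 + 28*N(2))) = (4632/4939 - 2941)*(19 + (30 + 28*(2*(1 - 1*2 - 1*2**2)))) = -14520967*(19 + (30 + 28*(2*(1 - 2 - 1*4))))/4939 = -14520967*(19 + (30 + 28*(2*(1 - 2 - 4))))/4939 = -14520967*(19 + (30 + 28*(2*(-5))))/4939 = -14520967*(19 + (30 + 28*(-10)))/4939 = -14520967*(19 + (30 - 280))/4939 = -14520967*(19 - 250)/4939 = -14520967/4939*(-231) = 304940307/449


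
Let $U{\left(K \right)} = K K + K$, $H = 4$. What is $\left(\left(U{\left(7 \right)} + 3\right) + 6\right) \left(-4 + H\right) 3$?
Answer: $0$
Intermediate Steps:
$U{\left(K \right)} = K + K^{2}$ ($U{\left(K \right)} = K^{2} + K = K + K^{2}$)
$\left(\left(U{\left(7 \right)} + 3\right) + 6\right) \left(-4 + H\right) 3 = \left(\left(7 \left(1 + 7\right) + 3\right) + 6\right) \left(-4 + 4\right) 3 = \left(\left(7 \cdot 8 + 3\right) + 6\right) 0 \cdot 3 = \left(\left(56 + 3\right) + 6\right) 0 = \left(59 + 6\right) 0 = 65 \cdot 0 = 0$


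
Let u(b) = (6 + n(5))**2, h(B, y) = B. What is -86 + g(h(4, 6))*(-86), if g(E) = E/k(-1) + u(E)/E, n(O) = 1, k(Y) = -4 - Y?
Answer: -6149/6 ≈ -1024.8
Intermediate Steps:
u(b) = 49 (u(b) = (6 + 1)**2 = 7**2 = 49)
g(E) = 49/E - E/3 (g(E) = E/(-4 - 1*(-1)) + 49/E = E/(-4 + 1) + 49/E = E/(-3) + 49/E = E*(-1/3) + 49/E = -E/3 + 49/E = 49/E - E/3)
-86 + g(h(4, 6))*(-86) = -86 + (49/4 - 1/3*4)*(-86) = -86 + (49*(1/4) - 4/3)*(-86) = -86 + (49/4 - 4/3)*(-86) = -86 + (131/12)*(-86) = -86 - 5633/6 = -6149/6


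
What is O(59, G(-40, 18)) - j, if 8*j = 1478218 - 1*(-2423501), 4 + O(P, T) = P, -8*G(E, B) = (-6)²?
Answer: -3901279/8 ≈ -4.8766e+5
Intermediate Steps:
G(E, B) = -9/2 (G(E, B) = -⅛*(-6)² = -⅛*36 = -9/2)
O(P, T) = -4 + P
j = 3901719/8 (j = (1478218 - 1*(-2423501))/8 = (1478218 + 2423501)/8 = (⅛)*3901719 = 3901719/8 ≈ 4.8772e+5)
O(59, G(-40, 18)) - j = (-4 + 59) - 1*3901719/8 = 55 - 3901719/8 = -3901279/8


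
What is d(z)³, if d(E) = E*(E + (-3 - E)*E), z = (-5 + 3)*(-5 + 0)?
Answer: -1728000000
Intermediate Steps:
z = 10 (z = -2*(-5) = 10)
d(E) = E*(E + E*(-3 - E))
d(z)³ = (10²*(-2 - 1*10))³ = (100*(-2 - 10))³ = (100*(-12))³ = (-1200)³ = -1728000000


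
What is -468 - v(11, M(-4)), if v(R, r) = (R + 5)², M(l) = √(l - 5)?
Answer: -724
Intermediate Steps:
M(l) = √(-5 + l)
v(R, r) = (5 + R)²
-468 - v(11, M(-4)) = -468 - (5 + 11)² = -468 - 1*16² = -468 - 1*256 = -468 - 256 = -724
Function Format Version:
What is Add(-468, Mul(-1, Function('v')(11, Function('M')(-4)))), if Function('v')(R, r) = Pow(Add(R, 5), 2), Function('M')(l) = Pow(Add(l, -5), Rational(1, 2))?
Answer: -724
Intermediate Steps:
Function('M')(l) = Pow(Add(-5, l), Rational(1, 2))
Function('v')(R, r) = Pow(Add(5, R), 2)
Add(-468, Mul(-1, Function('v')(11, Function('M')(-4)))) = Add(-468, Mul(-1, Pow(Add(5, 11), 2))) = Add(-468, Mul(-1, Pow(16, 2))) = Add(-468, Mul(-1, 256)) = Add(-468, -256) = -724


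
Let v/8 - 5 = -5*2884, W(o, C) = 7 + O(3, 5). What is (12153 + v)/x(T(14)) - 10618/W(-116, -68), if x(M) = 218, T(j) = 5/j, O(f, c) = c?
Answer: -444091/327 ≈ -1358.1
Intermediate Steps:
W(o, C) = 12 (W(o, C) = 7 + 5 = 12)
v = -115320 (v = 40 + 8*(-5*2884) = 40 + 8*(-14420) = 40 - 115360 = -115320)
(12153 + v)/x(T(14)) - 10618/W(-116, -68) = (12153 - 115320)/218 - 10618/12 = -103167*1/218 - 10618*1/12 = -103167/218 - 5309/6 = -444091/327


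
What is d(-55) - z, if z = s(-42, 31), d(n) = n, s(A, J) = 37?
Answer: -92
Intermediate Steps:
z = 37
d(-55) - z = -55 - 1*37 = -55 - 37 = -92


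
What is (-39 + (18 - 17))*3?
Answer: -114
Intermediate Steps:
(-39 + (18 - 17))*3 = (-39 + 1)*3 = -38*3 = -114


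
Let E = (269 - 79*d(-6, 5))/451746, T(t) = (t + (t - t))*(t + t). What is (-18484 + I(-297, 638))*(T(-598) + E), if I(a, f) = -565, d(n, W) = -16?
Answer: -2051528754899783/150582 ≈ -1.3624e+10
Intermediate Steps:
T(t) = 2*t**2 (T(t) = (t + 0)*(2*t) = t*(2*t) = 2*t**2)
E = 511/150582 (E = (269 - 79*(-16))/451746 = (269 + 1264)*(1/451746) = 1533*(1/451746) = 511/150582 ≈ 0.0033935)
(-18484 + I(-297, 638))*(T(-598) + E) = (-18484 - 565)*(2*(-598)**2 + 511/150582) = -19049*(2*357604 + 511/150582) = -19049*(715208 + 511/150582) = -19049*107697451567/150582 = -2051528754899783/150582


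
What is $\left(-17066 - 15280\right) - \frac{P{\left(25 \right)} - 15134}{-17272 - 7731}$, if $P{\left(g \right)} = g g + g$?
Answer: $- \frac{808761522}{25003} \approx -32347.0$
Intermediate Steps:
$P{\left(g \right)} = g + g^{2}$ ($P{\left(g \right)} = g^{2} + g = g + g^{2}$)
$\left(-17066 - 15280\right) - \frac{P{\left(25 \right)} - 15134}{-17272 - 7731} = \left(-17066 - 15280\right) - \frac{25 \left(1 + 25\right) - 15134}{-17272 - 7731} = \left(-17066 - 15280\right) - \frac{25 \cdot 26 - 15134}{-25003} = -32346 - \left(650 - 15134\right) \left(- \frac{1}{25003}\right) = -32346 - \left(-14484\right) \left(- \frac{1}{25003}\right) = -32346 - \frac{14484}{25003} = - \frac{808761522}{25003}$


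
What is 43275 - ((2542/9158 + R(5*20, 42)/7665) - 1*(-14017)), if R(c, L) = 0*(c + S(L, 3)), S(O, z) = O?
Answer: 133971111/4579 ≈ 29258.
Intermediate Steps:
R(c, L) = 0 (R(c, L) = 0*(c + L) = 0*(L + c) = 0)
43275 - ((2542/9158 + R(5*20, 42)/7665) - 1*(-14017)) = 43275 - ((2542/9158 + 0/7665) - 1*(-14017)) = 43275 - ((2542*(1/9158) + 0*(1/7665)) + 14017) = 43275 - ((1271/4579 + 0) + 14017) = 43275 - (1271/4579 + 14017) = 43275 - 1*64185114/4579 = 43275 - 64185114/4579 = 133971111/4579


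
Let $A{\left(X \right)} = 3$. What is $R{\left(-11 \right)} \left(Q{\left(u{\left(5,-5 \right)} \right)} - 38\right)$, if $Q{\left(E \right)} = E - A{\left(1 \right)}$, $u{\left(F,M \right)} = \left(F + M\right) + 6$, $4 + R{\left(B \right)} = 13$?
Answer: $-315$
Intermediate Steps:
$R{\left(B \right)} = 9$ ($R{\left(B \right)} = -4 + 13 = 9$)
$u{\left(F,M \right)} = 6 + F + M$
$Q{\left(E \right)} = -3 + E$ ($Q{\left(E \right)} = E - 3 = -3 + E$)
$R{\left(-11 \right)} \left(Q{\left(u{\left(5,-5 \right)} \right)} - 38\right) = 9 \left(\left(-3 + \left(6 + 5 - 5\right)\right) - 38\right) = 9 \left(\left(-3 + 6\right) - 38\right) = 9 \left(3 - 38\right) = 9 \left(-35\right) = -315$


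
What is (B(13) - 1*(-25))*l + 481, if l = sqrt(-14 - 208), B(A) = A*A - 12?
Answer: 481 + 182*I*sqrt(222) ≈ 481.0 + 2711.7*I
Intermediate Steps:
B(A) = -12 + A**2 (B(A) = A**2 - 12 = -12 + A**2)
l = I*sqrt(222) (l = sqrt(-222) = I*sqrt(222) ≈ 14.9*I)
(B(13) - 1*(-25))*l + 481 = ((-12 + 13**2) - 1*(-25))*(I*sqrt(222)) + 481 = ((-12 + 169) + 25)*(I*sqrt(222)) + 481 = (157 + 25)*(I*sqrt(222)) + 481 = 182*(I*sqrt(222)) + 481 = 182*I*sqrt(222) + 481 = 481 + 182*I*sqrt(222)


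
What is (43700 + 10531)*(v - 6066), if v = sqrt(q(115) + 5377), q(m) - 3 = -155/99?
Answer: -328965246 + 18077*sqrt(5857115)/11 ≈ -3.2499e+8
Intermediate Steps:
q(m) = 142/99 (q(m) = 3 - 155/99 = 142/99)
v = sqrt(5857115)/33 (v = sqrt(142/99 + 5377) = sqrt(532465/99) = sqrt(5857115)/33 ≈ 73.338)
(43700 + 10531)*(v - 6066) = (43700 + 10531)*(sqrt(5857115)/33 - 6066) = 54231*(-6066 + sqrt(5857115)/33) = -328965246 + 18077*sqrt(5857115)/11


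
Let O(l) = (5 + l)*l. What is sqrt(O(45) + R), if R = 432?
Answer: 3*sqrt(298) ≈ 51.788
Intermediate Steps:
O(l) = l*(5 + l)
sqrt(O(45) + R) = sqrt(45*(5 + 45) + 432) = sqrt(45*50 + 432) = sqrt(2250 + 432) = sqrt(2682) = 3*sqrt(298)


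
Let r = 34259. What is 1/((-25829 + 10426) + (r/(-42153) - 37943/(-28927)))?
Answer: -1219359831/18781191075707 ≈ -6.4924e-5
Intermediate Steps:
1/((-25829 + 10426) + (r/(-42153) - 37943/(-28927))) = 1/((-25829 + 10426) + (34259/(-42153) - 37943/(-28927))) = 1/(-15403 + (34259*(-1/42153) - 37943*(-1/28927))) = 1/(-15403 + (-34259/42153 + 37943/28927)) = 1/(-15403 + 608401186/1219359831) = 1/(-18781191075707/1219359831) = -1219359831/18781191075707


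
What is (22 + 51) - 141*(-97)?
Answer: 13750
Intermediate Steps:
(22 + 51) - 141*(-97) = 73 + 13677 = 13750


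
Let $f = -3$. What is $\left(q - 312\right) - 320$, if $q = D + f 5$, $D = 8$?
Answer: $-639$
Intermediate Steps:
$q = -7$ ($q = 8 - 15 = -7$)
$\left(q - 312\right) - 320 = \left(-7 - 312\right) - 320 = -319 - 320 = -639$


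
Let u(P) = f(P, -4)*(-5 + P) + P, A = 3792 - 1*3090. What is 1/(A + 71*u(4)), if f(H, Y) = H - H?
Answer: 1/986 ≈ 0.0010142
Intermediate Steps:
f(H, Y) = 0
A = 702 (A = 3792 - 3090 = 702)
u(P) = P (u(P) = 0*(-5 + P) + P = 0 + P = P)
1/(A + 71*u(4)) = 1/(702 + 71*4) = 1/(702 + 284) = 1/986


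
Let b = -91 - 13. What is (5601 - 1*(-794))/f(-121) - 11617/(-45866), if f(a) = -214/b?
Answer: 15253522659/4907662 ≈ 3108.1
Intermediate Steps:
b = -104
f(a) = 107/52 (f(a) = -214/(-104) = -214*(-1/104) = 107/52)
(5601 - 1*(-794))/f(-121) - 11617/(-45866) = (5601 - 1*(-794))/(107/52) - 11617/(-45866) = (5601 + 794)*(52/107) - 11617*(-1/45866) = 6395*(52/107) + 11617/45866 = 332540/107 + 11617/45866 = 15253522659/4907662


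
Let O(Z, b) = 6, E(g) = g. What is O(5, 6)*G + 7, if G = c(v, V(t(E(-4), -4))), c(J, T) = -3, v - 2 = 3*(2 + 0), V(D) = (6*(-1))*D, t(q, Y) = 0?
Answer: -11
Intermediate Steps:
V(D) = -6*D
v = 8 (v = 2 + 3*(2 + 0) = 2 + 3*2 = 2 + 6 = 8)
G = -3
O(5, 6)*G + 7 = 6*(-3) + 7 = -18 + 7 = -11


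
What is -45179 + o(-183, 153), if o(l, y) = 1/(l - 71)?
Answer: -11475467/254 ≈ -45179.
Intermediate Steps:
o(l, y) = 1/(-71 + l)
-45179 + o(-183, 153) = -45179 + 1/(-71 - 183) = -45179 + 1/(-254) = -45179 - 1/254 = -11475467/254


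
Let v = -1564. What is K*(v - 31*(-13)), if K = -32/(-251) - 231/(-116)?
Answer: -71625573/29116 ≈ -2460.0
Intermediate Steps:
K = 61693/29116 (K = -32*(-1/251) - 231*(-1/116) = 32/251 + 231/116 = 61693/29116 ≈ 2.1189)
K*(v - 31*(-13)) = 61693*(-1564 - 31*(-13))/29116 = 61693*(-1564 + 403)/29116 = (61693/29116)*(-1161) = -71625573/29116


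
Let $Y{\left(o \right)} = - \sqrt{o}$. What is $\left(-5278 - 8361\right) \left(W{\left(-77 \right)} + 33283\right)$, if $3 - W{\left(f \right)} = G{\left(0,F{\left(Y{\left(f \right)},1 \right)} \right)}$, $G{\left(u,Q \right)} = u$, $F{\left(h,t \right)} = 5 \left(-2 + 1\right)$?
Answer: $-453987754$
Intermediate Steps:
$F{\left(h,t \right)} = -5$ ($F{\left(h,t \right)} = 5 \left(-1\right) = -5$)
$W{\left(f \right)} = 3$ ($W{\left(f \right)} = 3 - 0 = 3 + 0 = 3$)
$\left(-5278 - 8361\right) \left(W{\left(-77 \right)} + 33283\right) = \left(-5278 - 8361\right) \left(3 + 33283\right) = \left(-13639\right) 33286 = -453987754$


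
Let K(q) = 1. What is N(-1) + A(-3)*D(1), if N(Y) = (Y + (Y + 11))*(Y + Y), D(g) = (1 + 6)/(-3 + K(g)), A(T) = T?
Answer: -15/2 ≈ -7.5000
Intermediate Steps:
D(g) = -7/2 (D(g) = (1 + 6)/(-3 + 1) = 7/(-2) = 7*(-½) = -7/2)
N(Y) = 2*Y*(11 + 2*Y) (N(Y) = (Y + (11 + Y))*(2*Y) = (11 + 2*Y)*(2*Y) = 2*Y*(11 + 2*Y))
N(-1) + A(-3)*D(1) = 2*(-1)*(11 + 2*(-1)) - 3*(-7/2) = 2*(-1)*(11 - 2) + 21/2 = 2*(-1)*9 + 21/2 = -18 + 21/2 = -15/2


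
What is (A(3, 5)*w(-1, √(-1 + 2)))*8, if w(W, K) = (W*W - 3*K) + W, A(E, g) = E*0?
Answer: 0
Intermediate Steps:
A(E, g) = 0
w(W, K) = W + W² - 3*K (w(W, K) = (W² - 3*K) + W = W + W² - 3*K)
(A(3, 5)*w(-1, √(-1 + 2)))*8 = (0*(-1 + (-1)² - 3*√(-1 + 2)))*8 = (0*(-1 + 1 - 3*√1))*8 = (0*(-1 + 1 - 3*1))*8 = (0*(-1 + 1 - 3))*8 = (0*(-3))*8 = 0*8 = 0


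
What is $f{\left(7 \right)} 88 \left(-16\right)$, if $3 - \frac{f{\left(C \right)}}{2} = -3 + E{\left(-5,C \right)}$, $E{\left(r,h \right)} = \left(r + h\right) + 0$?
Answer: $-11264$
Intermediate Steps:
$E{\left(r,h \right)} = h + r$ ($E{\left(r,h \right)} = \left(h + r\right) + 0 = h + r$)
$f{\left(C \right)} = 22 - 2 C$ ($f{\left(C \right)} = 6 - 2 \left(-3 + \left(C - 5\right)\right) = 6 - 2 \left(-3 + \left(-5 + C\right)\right) = 6 - 2 \left(-8 + C\right) = 6 - \left(-16 + 2 C\right) = 22 - 2 C$)
$f{\left(7 \right)} 88 \left(-16\right) = \left(22 - 14\right) 88 \left(-16\right) = 8 \cdot 88 \left(-16\right) = 704 \left(-16\right) = -11264$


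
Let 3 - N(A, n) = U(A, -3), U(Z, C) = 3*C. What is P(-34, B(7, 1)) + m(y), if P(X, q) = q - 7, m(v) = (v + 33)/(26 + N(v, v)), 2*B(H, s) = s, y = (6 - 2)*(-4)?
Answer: -115/19 ≈ -6.0526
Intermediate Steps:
y = -16 (y = 4*(-4) = -16)
N(A, n) = 12 (N(A, n) = 3 - 3*(-3) = 3 - 1*(-9) = 3 + 9 = 12)
B(H, s) = s/2
m(v) = 33/38 + v/38 (m(v) = (v + 33)/(26 + 12) = (33 + v)/38 = (33 + v)*(1/38) = 33/38 + v/38)
P(X, q) = -7 + q
P(-34, B(7, 1)) + m(y) = (-7 + (½)*1) + (33/38 + (1/38)*(-16)) = (-7 + ½) + (33/38 - 8/19) = -13/2 + 17/38 = -115/19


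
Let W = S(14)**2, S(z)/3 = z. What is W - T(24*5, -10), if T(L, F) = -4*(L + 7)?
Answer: 2272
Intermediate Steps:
S(z) = 3*z
T(L, F) = -28 - 4*L (T(L, F) = -4*(7 + L) = -28 - 4*L)
W = 1764 (W = (3*14)**2 = 42**2 = 1764)
W - T(24*5, -10) = 1764 - (-28 - 96*5) = 1764 - (-28 - 4*120) = 1764 - (-28 - 480) = 1764 - 1*(-508) = 1764 + 508 = 2272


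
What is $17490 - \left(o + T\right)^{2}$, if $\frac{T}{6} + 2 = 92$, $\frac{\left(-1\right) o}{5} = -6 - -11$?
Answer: $-247735$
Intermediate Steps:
$o = -25$ ($o = - 5 \left(-6 - -11\right) = - 5 \left(-6 + 11\right) = \left(-5\right) 5 = -25$)
$T = 540$ ($T = -12 + 6 \cdot 92 = -12 + 552 = 540$)
$17490 - \left(o + T\right)^{2} = 17490 - \left(-25 + 540\right)^{2} = 17490 - 515^{2} = 17490 - 265225 = -247735$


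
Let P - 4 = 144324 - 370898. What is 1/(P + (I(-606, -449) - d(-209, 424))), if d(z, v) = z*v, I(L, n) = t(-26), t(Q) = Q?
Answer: -1/137980 ≈ -7.2474e-6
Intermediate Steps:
I(L, n) = -26
d(z, v) = v*z
P = -226570 (P = 4 + (144324 - 370898) = 4 - 226574 = -226570)
1/(P + (I(-606, -449) - d(-209, 424))) = 1/(-226570 + (-26 - 424*(-209))) = 1/(-226570 + (-26 - 1*(-88616))) = 1/(-226570 + (-26 + 88616)) = 1/(-226570 + 88590) = 1/(-137980) = -1/137980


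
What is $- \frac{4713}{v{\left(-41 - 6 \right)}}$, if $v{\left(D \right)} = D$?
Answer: $\frac{4713}{47} \approx 100.28$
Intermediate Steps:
$- \frac{4713}{v{\left(-41 - 6 \right)}} = - \frac{4713}{-41 - 6} = - \frac{4713}{-47} = \left(-4713\right) \left(- \frac{1}{47}\right) = \frac{4713}{47}$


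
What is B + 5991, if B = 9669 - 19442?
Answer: -3782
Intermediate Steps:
B = -9773
B + 5991 = -9773 + 5991 = -3782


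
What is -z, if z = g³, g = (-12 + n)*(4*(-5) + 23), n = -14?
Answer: 474552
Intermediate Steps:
g = -78 (g = (-12 - 14)*(4*(-5) + 23) = -26*(-20 + 23) = -26*3 = -78)
z = -474552 (z = (-78)³ = -474552)
-z = -1*(-474552) = 474552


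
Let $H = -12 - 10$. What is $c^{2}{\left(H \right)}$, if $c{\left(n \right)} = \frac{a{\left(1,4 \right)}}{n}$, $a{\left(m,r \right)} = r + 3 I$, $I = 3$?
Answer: $\frac{169}{484} \approx 0.34917$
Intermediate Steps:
$a{\left(m,r \right)} = 9 + r$ ($a{\left(m,r \right)} = r + 3 \cdot 3 = r + 9 = 9 + r$)
$H = -22$
$c{\left(n \right)} = \frac{13}{n}$ ($c{\left(n \right)} = \frac{9 + 4}{n} = \frac{13}{n}$)
$c^{2}{\left(H \right)} = \left(\frac{13}{-22}\right)^{2} = \left(13 \left(- \frac{1}{22}\right)\right)^{2} = \left(- \frac{13}{22}\right)^{2} = \frac{169}{484}$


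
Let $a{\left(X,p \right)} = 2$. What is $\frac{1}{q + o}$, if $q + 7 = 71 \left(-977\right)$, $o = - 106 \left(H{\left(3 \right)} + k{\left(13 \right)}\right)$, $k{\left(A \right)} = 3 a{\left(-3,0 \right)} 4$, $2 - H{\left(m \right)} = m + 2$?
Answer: $- \frac{1}{71600} \approx -1.3966 \cdot 10^{-5}$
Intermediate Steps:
$H{\left(m \right)} = - m$ ($H{\left(m \right)} = 2 - \left(m + 2\right) = 2 - \left(2 + m\right) = - m$)
$k{\left(A \right)} = 24$ ($k{\left(A \right)} = 3 \cdot 2 \cdot 4 = 6 \cdot 4 = 24$)
$o = -2226$ ($o = - 106 \left(\left(-1\right) 3 + 24\right) = - 106 \left(-3 + 24\right) = \left(-106\right) 21 = -2226$)
$q = -69374$ ($q = -7 + 71 \left(-977\right) = -7 - 69367 = -69374$)
$\frac{1}{q + o} = \frac{1}{-69374 - 2226} = \frac{1}{-71600} = - \frac{1}{71600}$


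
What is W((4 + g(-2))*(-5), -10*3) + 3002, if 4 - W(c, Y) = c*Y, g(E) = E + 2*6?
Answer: 906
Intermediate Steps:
g(E) = 12 + E (g(E) = E + 12 = 12 + E)
W(c, Y) = 4 - Y*c (W(c, Y) = 4 - c*Y = 4 - Y*c)
W((4 + g(-2))*(-5), -10*3) + 3002 = (4 - (-10*3)*(4 + (12 - 2))*(-5)) + 3002 = (4 - 1*(-30)*(4 + 10)*(-5)) + 3002 = (4 - 1*(-30)*14*(-5)) + 3002 = (4 - 1*(-30)*(-70)) + 3002 = (4 - 2100) + 3002 = -2096 + 3002 = 906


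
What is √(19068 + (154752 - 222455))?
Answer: I*√48635 ≈ 220.53*I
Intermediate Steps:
√(19068 + (154752 - 222455)) = √(19068 - 67703) = √(-48635) = I*√48635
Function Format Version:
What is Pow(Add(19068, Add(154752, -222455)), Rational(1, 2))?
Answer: Mul(I, Pow(48635, Rational(1, 2))) ≈ Mul(220.53, I)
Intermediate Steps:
Pow(Add(19068, Add(154752, -222455)), Rational(1, 2)) = Pow(Add(19068, -67703), Rational(1, 2)) = Pow(-48635, Rational(1, 2)) = Mul(I, Pow(48635, Rational(1, 2)))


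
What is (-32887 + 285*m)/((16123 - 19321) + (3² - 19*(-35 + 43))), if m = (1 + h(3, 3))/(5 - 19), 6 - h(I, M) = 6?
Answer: 460703/46774 ≈ 9.8495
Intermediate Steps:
h(I, M) = 0 (h(I, M) = 6 - 1*6 = 6 - 6 = 0)
m = -1/14 (m = (1 + 0)/(5 - 19) = 1/(-14) = 1*(-1/14) = -1/14 ≈ -0.071429)
(-32887 + 285*m)/((16123 - 19321) + (3² - 19*(-35 + 43))) = (-32887 + 285*(-1/14))/((16123 - 19321) + (3² - 19*(-35 + 43))) = (-32887 - 285/14)/(-3198 + (9 - 19*8)) = -460703/(14*(-3198 + (9 - 152))) = -460703/(14*(-3198 - 143)) = -460703/14/(-3341) = -460703/14*(-1/3341) = 460703/46774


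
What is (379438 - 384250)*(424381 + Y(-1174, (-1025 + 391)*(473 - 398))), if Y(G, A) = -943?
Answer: -2037583656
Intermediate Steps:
(379438 - 384250)*(424381 + Y(-1174, (-1025 + 391)*(473 - 398))) = (379438 - 384250)*(424381 - 943) = -4812*423438 = -2037583656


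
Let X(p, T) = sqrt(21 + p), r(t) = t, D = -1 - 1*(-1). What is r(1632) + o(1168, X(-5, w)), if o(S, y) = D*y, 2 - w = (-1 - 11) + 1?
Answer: 1632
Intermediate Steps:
D = 0 (D = -1 + 1 = 0)
w = 13 (w = 2 - ((-1 - 11) + 1) = 2 - (-12 + 1) = 2 - 1*(-11) = 2 + 11 = 13)
o(S, y) = 0 (o(S, y) = 0*y = 0)
r(1632) + o(1168, X(-5, w)) = 1632 + 0 = 1632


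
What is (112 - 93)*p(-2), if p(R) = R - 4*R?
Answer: 114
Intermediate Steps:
p(R) = -3*R
(112 - 93)*p(-2) = (112 - 93)*(-3*(-2)) = 19*6 = 114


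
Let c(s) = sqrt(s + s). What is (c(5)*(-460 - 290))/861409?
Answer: -750*sqrt(10)/861409 ≈ -0.0027533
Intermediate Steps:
c(s) = sqrt(2)*sqrt(s) (c(s) = sqrt(2*s) = sqrt(2)*sqrt(s))
(c(5)*(-460 - 290))/861409 = ((sqrt(2)*sqrt(5))*(-460 - 290))/861409 = (sqrt(10)*(-750))*(1/861409) = -750*sqrt(10)*(1/861409) = -750*sqrt(10)/861409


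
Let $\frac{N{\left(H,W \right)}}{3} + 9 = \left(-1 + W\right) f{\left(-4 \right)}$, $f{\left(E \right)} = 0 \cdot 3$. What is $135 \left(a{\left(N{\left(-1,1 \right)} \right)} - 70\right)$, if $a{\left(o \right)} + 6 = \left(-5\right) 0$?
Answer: $-10260$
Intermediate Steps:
$f{\left(E \right)} = 0$
$N{\left(H,W \right)} = -27$ ($N{\left(H,W \right)} = -27 + 3 \left(-1 + W\right) 0 = -27 + 3 \cdot 0 = -27 + 0 = -27$)
$a{\left(o \right)} = -6$ ($a{\left(o \right)} = -6 - 0 = -6 + 0 = -6$)
$135 \left(a{\left(N{\left(-1,1 \right)} \right)} - 70\right) = 135 \left(-6 - 70\right) = 135 \left(-76\right) = -10260$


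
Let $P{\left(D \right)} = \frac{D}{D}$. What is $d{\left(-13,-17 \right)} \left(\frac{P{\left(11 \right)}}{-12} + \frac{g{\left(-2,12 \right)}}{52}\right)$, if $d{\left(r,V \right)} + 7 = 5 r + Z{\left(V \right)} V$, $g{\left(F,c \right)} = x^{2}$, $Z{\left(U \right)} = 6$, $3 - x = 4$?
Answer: $\frac{145}{13} \approx 11.154$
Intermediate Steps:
$P{\left(D \right)} = 1$
$x = -1$ ($x = 3 - 4 = -1$)
$g{\left(F,c \right)} = 1$ ($g{\left(F,c \right)} = \left(-1\right)^{2} = 1$)
$d{\left(r,V \right)} = -7 + 5 r + 6 V$ ($d{\left(r,V \right)} = -7 + \left(5 r + 6 V\right) = -7 + 5 r + 6 V$)
$d{\left(-13,-17 \right)} \left(\frac{P{\left(11 \right)}}{-12} + \frac{g{\left(-2,12 \right)}}{52}\right) = \left(-7 + 5 \left(-13\right) + 6 \left(-17\right)\right) \left(1 \frac{1}{-12} + 1 \cdot \frac{1}{52}\right) = \left(-7 - 65 - 102\right) \left(1 \left(- \frac{1}{12}\right) + 1 \cdot \frac{1}{52}\right) = - 174 \left(- \frac{1}{12} + \frac{1}{52}\right) = \left(-174\right) \left(- \frac{5}{78}\right) = \frac{145}{13}$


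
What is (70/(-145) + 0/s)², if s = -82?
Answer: 196/841 ≈ 0.23306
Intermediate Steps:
(70/(-145) + 0/s)² = (70/(-145) + 0/(-82))² = (70*(-1/145) + 0*(-1/82))² = (-14/29 + 0)² = (-14/29)² = 196/841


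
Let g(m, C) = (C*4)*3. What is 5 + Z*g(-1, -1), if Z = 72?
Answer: -859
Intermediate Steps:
g(m, C) = 12*C (g(m, C) = (4*C)*3 = 12*C)
5 + Z*g(-1, -1) = 5 + 72*(12*(-1)) = 5 + 72*(-12) = 5 - 864 = -859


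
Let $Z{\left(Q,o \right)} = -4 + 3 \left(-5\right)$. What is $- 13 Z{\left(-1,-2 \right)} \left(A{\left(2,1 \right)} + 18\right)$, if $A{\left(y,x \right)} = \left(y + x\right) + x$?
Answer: $5434$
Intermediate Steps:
$A{\left(y,x \right)} = y + 2 x$ ($A{\left(y,x \right)} = \left(x + y\right) + x = y + 2 x$)
$Z{\left(Q,o \right)} = -19$ ($Z{\left(Q,o \right)} = -4 - 15 = -19$)
$- 13 Z{\left(-1,-2 \right)} \left(A{\left(2,1 \right)} + 18\right) = \left(-13\right) \left(-19\right) \left(\left(2 + 2 \cdot 1\right) + 18\right) = 247 \left(\left(2 + 2\right) + 18\right) = 247 \left(4 + 18\right) = 247 \cdot 22 = 5434$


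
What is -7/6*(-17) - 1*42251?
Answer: -253387/6 ≈ -42231.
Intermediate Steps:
-7/6*(-17) - 1*42251 = -7*⅙*(-17) - 42251 = -7/6*(-17) - 42251 = 119/6 - 42251 = -253387/6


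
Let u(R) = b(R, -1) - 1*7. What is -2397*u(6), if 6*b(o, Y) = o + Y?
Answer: 29563/2 ≈ 14782.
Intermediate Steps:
b(o, Y) = Y/6 + o/6 (b(o, Y) = (o + Y)/6 = (Y + o)/6 = Y/6 + o/6)
u(R) = -43/6 + R/6 (u(R) = ((1/6)*(-1) + R/6) - 1*7 = (-1/6 + R/6) - 7 = -43/6 + R/6)
-2397*u(6) = -2397*(-43/6 + (1/6)*6) = -2397*(-43/6 + 1) = -2397*(-37/6) = 29563/2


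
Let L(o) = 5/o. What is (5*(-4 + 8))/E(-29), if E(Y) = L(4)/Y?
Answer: -464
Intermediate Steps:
E(Y) = 5/(4*Y) (E(Y) = (5/4)/Y = (5*(¼))/Y = 5/(4*Y))
(5*(-4 + 8))/E(-29) = (5*(-4 + 8))/(((5/4)/(-29))) = (5*4)/(((5/4)*(-1/29))) = 20/(-5/116) = 20*(-116/5) = -464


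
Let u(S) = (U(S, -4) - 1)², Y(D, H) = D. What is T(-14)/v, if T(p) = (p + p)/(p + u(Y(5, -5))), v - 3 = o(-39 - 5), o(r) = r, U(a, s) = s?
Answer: 28/451 ≈ 0.062084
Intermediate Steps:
u(S) = 25 (u(S) = (-4 - 1)² = (-5)² = 25)
v = -41 (v = 3 + (-39 - 5) = 3 - 44 = -41)
T(p) = 2*p/(25 + p) (T(p) = (p + p)/(p + 25) = (2*p)/(25 + p) = 2*p/(25 + p))
T(-14)/v = (2*(-14)/(25 - 14))/(-41) = (2*(-14)/11)*(-1/41) = (2*(-14)*(1/11))*(-1/41) = -28/11*(-1/41) = 28/451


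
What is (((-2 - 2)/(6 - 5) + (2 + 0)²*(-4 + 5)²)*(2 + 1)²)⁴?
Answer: 0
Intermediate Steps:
(((-2 - 2)/(6 - 5) + (2 + 0)²*(-4 + 5)²)*(2 + 1)²)⁴ = ((-4/1 + 2²*1²)*3²)⁴ = ((-4*1 + 4*1)*9)⁴ = ((-4 + 4)*9)⁴ = (0*9)⁴ = 0⁴ = 0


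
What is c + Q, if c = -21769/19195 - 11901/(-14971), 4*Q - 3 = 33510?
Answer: 875471408179/104497580 ≈ 8377.9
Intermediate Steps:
Q = 33513/4 (Q = ¾ + (¼)*33510 = ¾ + 16755/2 = 33513/4 ≈ 8378.3)
c = -8860364/26124395 (c = -21769*1/19195 - 11901*(-1/14971) = -1979/1745 + 11901/14971 = -8860364/26124395 ≈ -0.33916)
c + Q = -8860364/26124395 + 33513/4 = 875471408179/104497580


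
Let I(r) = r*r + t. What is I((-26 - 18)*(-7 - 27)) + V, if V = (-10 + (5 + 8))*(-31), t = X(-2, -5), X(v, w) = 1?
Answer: 2237924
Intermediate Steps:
t = 1
V = -93 (V = (-10 + 13)*(-31) = 3*(-31) = -93)
I(r) = 1 + r**2 (I(r) = r*r + 1 = r**2 + 1 = 1 + r**2)
I((-26 - 18)*(-7 - 27)) + V = (1 + ((-26 - 18)*(-7 - 27))**2) - 93 = (1 + (-44*(-34))**2) - 93 = (1 + 1496**2) - 93 = (1 + 2238016) - 93 = 2238017 - 93 = 2237924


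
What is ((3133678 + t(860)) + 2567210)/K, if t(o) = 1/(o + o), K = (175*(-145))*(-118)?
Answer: 23742197/12470000 ≈ 1.9039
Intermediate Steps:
K = 2994250 (K = -25375*(-118) = 2994250)
t(o) = 1/(2*o)
((3133678 + t(860)) + 2567210)/K = ((3133678 + (½)/860) + 2567210)/2994250 = ((3133678 + (½)*(1/860)) + 2567210)*(1/2994250) = ((3133678 + 1/1720) + 2567210)*(1/2994250) = (5389926161/1720 + 2567210)*(1/2994250) = (9805527361/1720)*(1/2994250) = 23742197/12470000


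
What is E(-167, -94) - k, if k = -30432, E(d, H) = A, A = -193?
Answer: 30239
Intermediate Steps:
E(d, H) = -193
E(-167, -94) - k = -193 - 1*(-30432) = -193 + 30432 = 30239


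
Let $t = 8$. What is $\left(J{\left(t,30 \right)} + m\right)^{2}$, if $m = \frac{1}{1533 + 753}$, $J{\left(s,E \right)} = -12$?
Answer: $\frac{752459761}{5225796} \approx 143.99$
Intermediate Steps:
$m = \frac{1}{2286} \approx 0.00043745$
$\left(J{\left(t,30 \right)} + m\right)^{2} = \left(-12 + \frac{1}{2286}\right)^{2} = \left(- \frac{27431}{2286}\right)^{2} = \frac{752459761}{5225796}$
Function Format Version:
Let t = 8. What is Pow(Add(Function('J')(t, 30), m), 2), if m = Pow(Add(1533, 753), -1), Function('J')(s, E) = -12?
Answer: Rational(752459761, 5225796) ≈ 143.99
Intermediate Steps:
m = Rational(1, 2286) (m = Pow(2286, -1) = Rational(1, 2286) ≈ 0.00043745)
Pow(Add(Function('J')(t, 30), m), 2) = Pow(Add(-12, Rational(1, 2286)), 2) = Pow(Rational(-27431, 2286), 2) = Rational(752459761, 5225796)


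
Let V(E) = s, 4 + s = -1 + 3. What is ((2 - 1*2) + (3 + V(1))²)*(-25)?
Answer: -25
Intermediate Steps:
s = -2 (s = -4 + (-1 + 3) = -4 + 2 = -2)
V(E) = -2
((2 - 1*2) + (3 + V(1))²)*(-25) = ((2 - 1*2) + (3 - 2)²)*(-25) = ((2 - 2) + 1²)*(-25) = (0 + 1)*(-25) = 1*(-25) = -25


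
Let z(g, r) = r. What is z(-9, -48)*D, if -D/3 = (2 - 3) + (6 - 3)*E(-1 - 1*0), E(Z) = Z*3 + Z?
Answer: -1872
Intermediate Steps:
E(Z) = 4*Z (E(Z) = 3*Z + Z = 4*Z)
D = 39 (D = -3*((2 - 3) + (6 - 3)*(4*(-1 - 1*0))) = -3*(-1 + 3*(4*(-1 + 0))) = -3*(-1 + 3*(4*(-1))) = -3*(-1 + 3*(-4)) = -3*(-1 - 12) = -3*(-13) = 39)
z(-9, -48)*D = -48*39 = -1872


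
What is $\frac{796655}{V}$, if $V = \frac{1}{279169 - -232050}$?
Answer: $407265172445$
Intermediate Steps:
$V = \frac{1}{511219}$ ($V = \frac{1}{279169 + 232050} = \frac{1}{511219} \approx 1.9561 \cdot 10^{-6}$)
$\frac{796655}{V} = 796655 \frac{1}{\frac{1}{511219}} = 796655 \cdot 511219 = 407265172445$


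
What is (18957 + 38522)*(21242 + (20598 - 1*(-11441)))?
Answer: 3062538599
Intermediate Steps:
(18957 + 38522)*(21242 + (20598 - 1*(-11441))) = 57479*(21242 + (20598 + 11441)) = 57479*(21242 + 32039) = 57479*53281 = 3062538599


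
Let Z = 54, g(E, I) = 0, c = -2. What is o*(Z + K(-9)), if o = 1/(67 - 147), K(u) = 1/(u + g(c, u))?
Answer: -97/144 ≈ -0.67361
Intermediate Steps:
K(u) = 1/u (K(u) = 1/(u + 0) = 1/u)
o = -1/80 (o = 1/(-80) = -1/80 ≈ -0.012500)
o*(Z + K(-9)) = -(54 + 1/(-9))/80 = -(54 - 1/9)/80 = -1/80*485/9 = -97/144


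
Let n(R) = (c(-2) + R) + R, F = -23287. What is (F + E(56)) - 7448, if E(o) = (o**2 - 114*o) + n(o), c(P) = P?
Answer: -33873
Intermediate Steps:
n(R) = -2 + 2*R (n(R) = (-2 + R) + R = -2 + 2*R)
E(o) = -2 + o**2 - 112*o (E(o) = (o**2 - 114*o) + (-2 + 2*o) = -2 + o**2 - 112*o)
(F + E(56)) - 7448 = (-23287 + (-2 + 56**2 - 112*56)) - 7448 = (-23287 + (-2 + 3136 - 6272)) - 7448 = (-23287 - 3138) - 7448 = -26425 - 7448 = -33873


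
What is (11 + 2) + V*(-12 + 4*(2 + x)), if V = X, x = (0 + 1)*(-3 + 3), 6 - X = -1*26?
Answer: -115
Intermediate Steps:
X = 32 (X = 6 - (-1)*26 = 6 - 1*(-26) = 6 + 26 = 32)
x = 0 (x = 1*0 = 0)
V = 32
(11 + 2) + V*(-12 + 4*(2 + x)) = (11 + 2) + 32*(-12 + 4*(2 + 0)) = 13 + 32*(-12 + 4*2) = 13 + 32*(-12 + 8) = 13 + 32*(-4) = 13 - 128 = -115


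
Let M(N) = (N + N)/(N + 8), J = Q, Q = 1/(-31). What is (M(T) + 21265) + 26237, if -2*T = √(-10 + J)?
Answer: 391749616/8247 - 32*I*√9641/8247 ≈ 47502.0 - 0.38099*I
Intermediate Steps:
Q = -1/31 ≈ -0.032258
J = -1/31 ≈ -0.032258
T = -I*√9641/62 (T = -√(-10 - 1/31)/2 = -I*√9641/62 ≈ -1.5837*I)
M(N) = 2*N/(8 + N) (M(N) = (2*N)/(8 + N) = 2*N/(8 + N))
(M(T) + 21265) + 26237 = (2*(-I*√9641/62)/(8 - I*√9641/62) + 21265) + 26237 = (-I*√9641/(31*(8 - I*√9641/62)) + 21265) + 26237 = (21265 - I*√9641/(31*(8 - I*√9641/62))) + 26237 = 47502 - I*√9641/(31*(8 - I*√9641/62))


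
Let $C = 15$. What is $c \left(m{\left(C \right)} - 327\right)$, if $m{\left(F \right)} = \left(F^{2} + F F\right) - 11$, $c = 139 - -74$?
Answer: $23856$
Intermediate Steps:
$c = 213$ ($c = 139 + 74 = 213$)
$m{\left(F \right)} = -11 + 2 F^{2}$ ($m{\left(F \right)} = \left(F^{2} + F^{2}\right) - 11 = 2 F^{2} - 11 = -11 + 2 F^{2}$)
$c \left(m{\left(C \right)} - 327\right) = 213 \left(\left(-11 + 2 \cdot 15^{2}\right) - 327\right) = 213 \left(\left(-11 + 2 \cdot 225\right) - 327\right) = 213 \left(\left(-11 + 450\right) - 327\right) = 213 \left(439 - 327\right) = 213 \cdot 112 = 23856$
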